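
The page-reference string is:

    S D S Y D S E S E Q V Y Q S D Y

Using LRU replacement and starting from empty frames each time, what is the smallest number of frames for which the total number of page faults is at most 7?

6

f=1: 16 faults
f=2: 13 faults
f=3: 10 faults
f=4: 9 faults
f=5: 8 faults
f=6: 6 faults
Smallest f with faults ≤ 7 is 6.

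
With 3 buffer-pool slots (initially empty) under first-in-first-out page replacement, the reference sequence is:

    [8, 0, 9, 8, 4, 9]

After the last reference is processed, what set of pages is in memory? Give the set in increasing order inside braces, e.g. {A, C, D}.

{0, 4, 9}

8: miss, frames [8]
0: miss, frames [8, 0]
9: miss, frames [8, 0, 9]
8: hit
4: miss, evict 8, frames [0, 9, 4]
9: hit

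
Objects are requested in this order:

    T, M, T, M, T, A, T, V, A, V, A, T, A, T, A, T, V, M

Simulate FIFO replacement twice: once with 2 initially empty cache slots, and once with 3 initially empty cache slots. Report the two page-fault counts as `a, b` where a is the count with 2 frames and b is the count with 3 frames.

9, 6

2 frames: F F . . . F F F F . . F . . . . F F → 9 faults.
3 frames: F F . . . F . F . . . F . . . . . F → 6 faults.
6 < 9: adding a frame reduced faults, as is typical.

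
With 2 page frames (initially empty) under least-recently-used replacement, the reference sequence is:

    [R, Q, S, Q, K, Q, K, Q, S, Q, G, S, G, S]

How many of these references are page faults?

R → fault, frames {R}
Q → fault, frames {R,Q}
S → fault, evict R, frames {Q,S}
Q → hit
K → fault, evict S, frames {Q,K}
Q → hit
K → hit
Q → hit
S → fault, evict K, frames {Q,S}
Q → hit
G → fault, evict S, frames {Q,G}
S → fault, evict Q, frames {G,S}
G → hit
S → hit
Page faults: 7.

7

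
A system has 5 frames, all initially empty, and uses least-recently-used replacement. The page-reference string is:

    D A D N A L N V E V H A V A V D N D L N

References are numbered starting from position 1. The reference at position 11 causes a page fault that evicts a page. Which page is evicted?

A

pos 1: D → fault, frames [D]
pos 2: A → fault, frames [D, A]
pos 3: D → hit
pos 4: N → fault, frames [A, D, N]
pos 5: A → hit
pos 6: L → fault, frames [D, N, A, L]
pos 7: N → hit
pos 8: V → fault, frames [D, A, L, N, V]
pos 9: E → fault, evict D, frames [A, L, N, V, E]
pos 10: V → hit
pos 11: H → fault, evict A, frames [L, N, E, V, H]
At position 11, page A is evicted.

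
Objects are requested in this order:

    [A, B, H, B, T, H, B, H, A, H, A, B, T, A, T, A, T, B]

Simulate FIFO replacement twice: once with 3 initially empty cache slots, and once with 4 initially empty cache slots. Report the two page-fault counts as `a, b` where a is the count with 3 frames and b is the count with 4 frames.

6, 4

3 frames: F F F . F . . . F . . F . . . . . . → 6 faults.
4 frames: F F F . F . . . . . . . . . . . . . → 4 faults.
4 < 6: adding a frame reduced faults, as is typical.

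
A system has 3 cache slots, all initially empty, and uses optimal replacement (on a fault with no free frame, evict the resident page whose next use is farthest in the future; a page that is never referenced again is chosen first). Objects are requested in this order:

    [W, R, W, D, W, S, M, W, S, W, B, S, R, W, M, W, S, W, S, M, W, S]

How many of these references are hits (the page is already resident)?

14

W -> fault, frames (W)
R -> fault, frames (W R)
W -> hit
D -> fault, frames (W R D)
W -> hit
S -> fault, evict D, frames (W R S)
M -> fault, evict R, frames (W S M)
W -> hit
S -> hit
W -> hit
B -> fault, evict M, frames (W S B)
S -> hit
R -> fault, evict B, frames (W S R)
W -> hit
M -> fault, evict R, frames (W S M)
W -> hit
S -> hit
W -> hit
S -> hit
M -> hit
W -> hit
S -> hit
Hits: 14.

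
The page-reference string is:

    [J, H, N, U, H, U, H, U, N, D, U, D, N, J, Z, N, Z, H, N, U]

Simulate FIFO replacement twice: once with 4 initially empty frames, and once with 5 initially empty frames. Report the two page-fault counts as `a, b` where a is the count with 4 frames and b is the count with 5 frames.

10, 6

4 frames: F F F F . . . . . F . . . F F F . F . F → 10 faults.
5 frames: F F F F . . . . . F . . . . F . . . . . → 6 faults.
6 < 10: adding a frame reduced faults, as is typical.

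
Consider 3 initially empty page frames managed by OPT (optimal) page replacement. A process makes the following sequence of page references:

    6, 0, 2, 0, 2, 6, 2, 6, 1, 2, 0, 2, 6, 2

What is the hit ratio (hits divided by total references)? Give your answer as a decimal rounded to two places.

6: miss, frames [6]
0: miss, frames [6, 0]
2: miss, frames [6, 0, 2]
0: hit
2: hit
6: hit
2: hit
6: hit
1: miss, evict 6, frames [0, 2, 1]
2: hit
0: hit
2: hit
6: miss, evict 1, frames [0, 2, 6]
2: hit
Hits: 9 of 14 references → 9/14 = 0.6429.

0.64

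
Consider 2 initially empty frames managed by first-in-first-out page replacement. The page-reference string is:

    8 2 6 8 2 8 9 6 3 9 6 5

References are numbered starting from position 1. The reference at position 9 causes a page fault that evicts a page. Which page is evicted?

pos 1: 8 → miss, frames {8}
pos 2: 2 → miss, frames {8,2}
pos 3: 6 → miss, evict 8, frames {2,6}
pos 4: 8 → miss, evict 2, frames {6,8}
pos 5: 2 → miss, evict 6, frames {8,2}
pos 6: 8 → hit
pos 7: 9 → miss, evict 8, frames {2,9}
pos 8: 6 → miss, evict 2, frames {9,6}
pos 9: 3 → miss, evict 9, frames {6,3}
At position 9, page 9 is evicted.

9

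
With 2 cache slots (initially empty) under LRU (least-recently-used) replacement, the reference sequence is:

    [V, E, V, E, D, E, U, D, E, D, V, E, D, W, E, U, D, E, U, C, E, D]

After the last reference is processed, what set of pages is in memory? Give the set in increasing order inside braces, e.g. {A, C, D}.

V: fault, frames {V}
E: fault, frames {V,E}
V: hit
E: hit
D: fault, evict V, frames {E,D}
E: hit
U: fault, evict D, frames {E,U}
D: fault, evict E, frames {U,D}
E: fault, evict U, frames {D,E}
D: hit
V: fault, evict E, frames {D,V}
E: fault, evict D, frames {V,E}
D: fault, evict V, frames {E,D}
W: fault, evict E, frames {D,W}
E: fault, evict D, frames {W,E}
U: fault, evict W, frames {E,U}
D: fault, evict E, frames {U,D}
E: fault, evict U, frames {D,E}
U: fault, evict D, frames {E,U}
C: fault, evict E, frames {U,C}
E: fault, evict U, frames {C,E}
D: fault, evict C, frames {E,D}

{D, E}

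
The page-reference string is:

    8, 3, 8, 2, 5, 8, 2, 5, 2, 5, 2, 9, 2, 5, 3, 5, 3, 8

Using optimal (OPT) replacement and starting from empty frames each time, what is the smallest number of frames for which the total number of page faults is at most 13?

f=1: 18 faults
f=2: 9 faults
f=3: 7 faults
f=4: 6 faults
f=5: 5 faults
Smallest f with faults ≤ 13 is 2.

2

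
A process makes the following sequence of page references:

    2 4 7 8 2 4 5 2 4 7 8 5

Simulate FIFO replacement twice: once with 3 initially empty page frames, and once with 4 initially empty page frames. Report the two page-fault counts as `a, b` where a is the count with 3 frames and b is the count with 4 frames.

9, 10

3 frames: F F F F F F F . . F F . → 9 faults.
4 frames: F F F F . . F F F F F F → 10 faults.
10 > 9: adding a frame increased faults — Belady's anomaly.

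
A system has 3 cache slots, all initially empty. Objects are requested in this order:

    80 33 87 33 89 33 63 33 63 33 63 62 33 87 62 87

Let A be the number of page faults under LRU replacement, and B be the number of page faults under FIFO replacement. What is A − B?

-1

Under LRU: F F F . F . F . . . . F . F . . → 7 faults.
Under FIFO: F F F . F . F F . . . F . F . . → 8 faults.
A − B = 7 − 8 = -1.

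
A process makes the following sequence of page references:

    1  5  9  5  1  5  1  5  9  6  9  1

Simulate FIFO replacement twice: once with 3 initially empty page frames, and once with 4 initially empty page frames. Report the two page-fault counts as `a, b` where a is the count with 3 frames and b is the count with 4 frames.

5, 4

3 frames: F F F . . . . . . F . F → 5 faults.
4 frames: F F F . . . . . . F . . → 4 faults.
4 < 5: adding a frame reduced faults, as is typical.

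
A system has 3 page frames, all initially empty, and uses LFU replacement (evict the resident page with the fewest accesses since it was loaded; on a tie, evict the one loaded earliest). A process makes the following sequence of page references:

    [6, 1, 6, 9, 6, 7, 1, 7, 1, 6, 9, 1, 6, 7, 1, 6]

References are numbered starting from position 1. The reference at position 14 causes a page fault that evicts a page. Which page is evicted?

9

pos 1: 6 → miss, frames {6}
pos 2: 1 → miss, frames {6,1}
pos 3: 6 → hit
pos 4: 9 → miss, frames {6,1,9}
pos 5: 6 → hit
pos 6: 7 → miss, evict 1, frames {6,9,7}
pos 7: 1 → miss, evict 9, frames {6,7,1}
pos 8: 7 → hit
pos 9: 1 → hit
pos 10: 6 → hit
pos 11: 9 → miss, evict 7, frames {6,1,9}
pos 12: 1 → hit
pos 13: 6 → hit
pos 14: 7 → miss, evict 9, frames {6,1,7}
At position 14, page 9 is evicted.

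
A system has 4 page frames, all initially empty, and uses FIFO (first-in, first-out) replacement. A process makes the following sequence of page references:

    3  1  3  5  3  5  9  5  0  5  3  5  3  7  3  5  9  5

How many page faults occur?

3 → miss, frames {3}
1 → miss, frames {3,1}
3 → hit
5 → miss, frames {3,1,5}
3 → hit
5 → hit
9 → miss, frames {3,1,5,9}
5 → hit
0 → miss, evict 3, frames {1,5,9,0}
5 → hit
3 → miss, evict 1, frames {5,9,0,3}
5 → hit
3 → hit
7 → miss, evict 5, frames {9,0,3,7}
3 → hit
5 → miss, evict 9, frames {0,3,7,5}
9 → miss, evict 0, frames {3,7,5,9}
5 → hit
Page faults: 9.

9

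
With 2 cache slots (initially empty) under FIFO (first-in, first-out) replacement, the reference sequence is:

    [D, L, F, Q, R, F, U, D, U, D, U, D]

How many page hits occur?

D -> miss, frames {D}
L -> miss, frames {D,L}
F -> miss, evict D, frames {L,F}
Q -> miss, evict L, frames {F,Q}
R -> miss, evict F, frames {Q,R}
F -> miss, evict Q, frames {R,F}
U -> miss, evict R, frames {F,U}
D -> miss, evict F, frames {U,D}
U -> hit
D -> hit
U -> hit
D -> hit
Hits: 4.

4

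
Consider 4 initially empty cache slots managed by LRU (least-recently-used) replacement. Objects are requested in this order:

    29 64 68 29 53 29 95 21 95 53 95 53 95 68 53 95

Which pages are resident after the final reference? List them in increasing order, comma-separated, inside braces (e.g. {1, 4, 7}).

29 → miss, frames (29)
64 → miss, frames (29 64)
68 → miss, frames (29 64 68)
29 → hit
53 → miss, frames (64 68 29 53)
29 → hit
95 → miss, evict 64, frames (68 53 29 95)
21 → miss, evict 68, frames (53 29 95 21)
95 → hit
53 → hit
95 → hit
53 → hit
95 → hit
68 → miss, evict 29, frames (21 53 95 68)
53 → hit
95 → hit

{21, 53, 68, 95}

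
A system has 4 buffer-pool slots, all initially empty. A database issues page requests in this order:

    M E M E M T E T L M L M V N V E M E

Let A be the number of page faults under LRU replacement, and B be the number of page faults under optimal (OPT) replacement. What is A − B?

Under LRU: F F . . . F . . F . . . F F . F . . → 7 faults.
Under OPT: F F . . . F . . F . . . F F . . . . → 6 faults.
A − B = 7 − 6 = 1.

1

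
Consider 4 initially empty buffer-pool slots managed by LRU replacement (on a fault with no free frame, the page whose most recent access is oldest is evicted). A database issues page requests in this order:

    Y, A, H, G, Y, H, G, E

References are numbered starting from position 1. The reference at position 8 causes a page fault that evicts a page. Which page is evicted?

pos 1: Y → miss, frames [Y]
pos 2: A → miss, frames [Y, A]
pos 3: H → miss, frames [Y, A, H]
pos 4: G → miss, frames [Y, A, H, G]
pos 5: Y → hit
pos 6: H → hit
pos 7: G → hit
pos 8: E → miss, evict A, frames [Y, H, G, E]
At position 8, page A is evicted.

A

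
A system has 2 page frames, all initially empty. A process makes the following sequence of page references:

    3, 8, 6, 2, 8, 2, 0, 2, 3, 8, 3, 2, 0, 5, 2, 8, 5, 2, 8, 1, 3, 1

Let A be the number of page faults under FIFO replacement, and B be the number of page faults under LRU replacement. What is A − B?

1

Under FIFO: F F F F F . F F F F . F F F F F F F F F F . → 19 faults.
Under LRU: F F F F F . F . F F . F F F F F F F F F F . → 18 faults.
A − B = 19 − 18 = 1.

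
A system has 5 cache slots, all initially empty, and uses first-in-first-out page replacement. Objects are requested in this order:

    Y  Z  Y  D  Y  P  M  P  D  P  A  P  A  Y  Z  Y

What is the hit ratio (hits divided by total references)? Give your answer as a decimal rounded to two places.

Y → fault, frames (Y)
Z → fault, frames (Y Z)
Y → hit
D → fault, frames (Y Z D)
Y → hit
P → fault, frames (Y Z D P)
M → fault, frames (Y Z D P M)
P → hit
D → hit
P → hit
A → fault, evict Y, frames (Z D P M A)
P → hit
A → hit
Y → fault, evict Z, frames (D P M A Y)
Z → fault, evict D, frames (P M A Y Z)
Y → hit
Hits: 8 of 16 references → 8/16 = 0.5000.

0.50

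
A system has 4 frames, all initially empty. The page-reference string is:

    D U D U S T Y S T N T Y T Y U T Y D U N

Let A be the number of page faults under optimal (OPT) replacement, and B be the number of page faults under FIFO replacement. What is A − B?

-1

Under OPT: F F . . F F F . . F . . . . . . . F . . → 7 faults.
Under FIFO: F F . . F F F . . F . . . . F . . F . . → 8 faults.
A − B = 7 − 8 = -1.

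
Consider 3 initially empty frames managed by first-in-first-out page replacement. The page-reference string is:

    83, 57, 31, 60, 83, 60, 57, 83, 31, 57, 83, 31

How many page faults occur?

7

83 -> fault, frames (83)
57 -> fault, frames (83 57)
31 -> fault, frames (83 57 31)
60 -> fault, evict 83, frames (57 31 60)
83 -> fault, evict 57, frames (31 60 83)
60 -> hit
57 -> fault, evict 31, frames (60 83 57)
83 -> hit
31 -> fault, evict 60, frames (83 57 31)
57 -> hit
83 -> hit
31 -> hit
Page faults: 7.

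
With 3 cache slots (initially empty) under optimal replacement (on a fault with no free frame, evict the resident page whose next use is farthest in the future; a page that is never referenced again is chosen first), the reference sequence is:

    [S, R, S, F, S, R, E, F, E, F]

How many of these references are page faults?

S → miss, frames (S)
R → miss, frames (S R)
S → hit
F → miss, frames (S R F)
S → hit
R → hit
E → miss, evict R, frames (S F E)
F → hit
E → hit
F → hit
Page faults: 4.

4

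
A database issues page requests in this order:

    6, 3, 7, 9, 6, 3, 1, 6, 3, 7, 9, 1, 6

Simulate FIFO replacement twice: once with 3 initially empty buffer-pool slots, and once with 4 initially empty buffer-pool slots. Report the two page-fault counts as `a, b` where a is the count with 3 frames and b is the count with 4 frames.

10, 11

3 frames: F F F F F F F . . F F . F → 10 faults.
4 frames: F F F F . . F F F F F F F → 11 faults.
11 > 10: adding a frame increased faults — Belady's anomaly.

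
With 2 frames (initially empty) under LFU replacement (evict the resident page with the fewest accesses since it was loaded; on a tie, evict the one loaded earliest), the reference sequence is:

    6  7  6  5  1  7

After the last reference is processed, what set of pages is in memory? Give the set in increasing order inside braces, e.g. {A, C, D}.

{6, 7}

6 -> fault, frames [6]
7 -> fault, frames [6, 7]
6 -> hit
5 -> fault, evict 7, frames [6, 5]
1 -> fault, evict 5, frames [6, 1]
7 -> fault, evict 1, frames [6, 7]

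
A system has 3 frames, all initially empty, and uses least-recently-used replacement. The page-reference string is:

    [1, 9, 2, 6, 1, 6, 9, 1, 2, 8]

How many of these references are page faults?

8

1 → fault, frames {1}
9 → fault, frames {1,9}
2 → fault, frames {1,9,2}
6 → fault, evict 1, frames {9,2,6}
1 → fault, evict 9, frames {2,6,1}
6 → hit
9 → fault, evict 2, frames {1,6,9}
1 → hit
2 → fault, evict 6, frames {9,1,2}
8 → fault, evict 9, frames {1,2,8}
Page faults: 8.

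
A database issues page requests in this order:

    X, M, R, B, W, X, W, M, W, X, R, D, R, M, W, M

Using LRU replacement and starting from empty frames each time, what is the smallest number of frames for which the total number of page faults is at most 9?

5

f=1: 16 faults
f=2: 12 faults
f=3: 11 faults
f=4: 11 faults
f=5: 6 faults
f=6: 6 faults
Smallest f with faults ≤ 9 is 5.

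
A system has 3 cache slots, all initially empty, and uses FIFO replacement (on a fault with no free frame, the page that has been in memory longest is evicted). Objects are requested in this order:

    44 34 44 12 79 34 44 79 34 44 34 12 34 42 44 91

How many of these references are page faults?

10

44 → fault, frames (44)
34 → fault, frames (44 34)
44 → hit
12 → fault, frames (44 34 12)
79 → fault, evict 44, frames (34 12 79)
34 → hit
44 → fault, evict 34, frames (12 79 44)
79 → hit
34 → fault, evict 12, frames (79 44 34)
44 → hit
34 → hit
12 → fault, evict 79, frames (44 34 12)
34 → hit
42 → fault, evict 44, frames (34 12 42)
44 → fault, evict 34, frames (12 42 44)
91 → fault, evict 12, frames (42 44 91)
Page faults: 10.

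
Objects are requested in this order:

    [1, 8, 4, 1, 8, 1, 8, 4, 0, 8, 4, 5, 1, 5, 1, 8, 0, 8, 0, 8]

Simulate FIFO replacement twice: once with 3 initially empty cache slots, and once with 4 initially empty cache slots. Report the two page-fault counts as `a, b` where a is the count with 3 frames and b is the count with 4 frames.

8, 7

3 frames: F F F . . . . . F . . F F . . F F . . . → 8 faults.
4 frames: F F F . . . . . F . . F F . . F . . . . → 7 faults.
7 < 8: adding a frame reduced faults, as is typical.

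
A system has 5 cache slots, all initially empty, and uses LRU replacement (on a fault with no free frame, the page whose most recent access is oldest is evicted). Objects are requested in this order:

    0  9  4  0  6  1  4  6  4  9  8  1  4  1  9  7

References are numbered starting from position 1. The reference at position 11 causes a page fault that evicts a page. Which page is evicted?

0

pos 1: 0 → fault, frames (0)
pos 2: 9 → fault, frames (0 9)
pos 3: 4 → fault, frames (0 9 4)
pos 4: 0 → hit
pos 5: 6 → fault, frames (9 4 0 6)
pos 6: 1 → fault, frames (9 4 0 6 1)
pos 7: 4 → hit
pos 8: 6 → hit
pos 9: 4 → hit
pos 10: 9 → hit
pos 11: 8 → fault, evict 0, frames (1 6 4 9 8)
At position 11, page 0 is evicted.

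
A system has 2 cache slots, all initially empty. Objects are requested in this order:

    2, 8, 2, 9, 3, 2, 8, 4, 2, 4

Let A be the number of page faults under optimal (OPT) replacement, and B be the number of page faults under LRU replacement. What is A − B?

Under OPT: F F . F F . F F . . → 6 faults.
Under LRU: F F . F F F F F F . → 8 faults.
A − B = 6 − 8 = -2.

-2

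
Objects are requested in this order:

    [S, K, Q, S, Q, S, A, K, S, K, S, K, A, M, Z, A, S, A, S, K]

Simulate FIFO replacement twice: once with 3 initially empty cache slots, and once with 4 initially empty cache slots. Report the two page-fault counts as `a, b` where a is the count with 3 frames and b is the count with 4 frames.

3 frames: F F F . . . F . F F . . . F F F F . . F → 11 faults.
4 frames: F F F . . . F . . . . . . F F . F . . F → 8 faults.
8 < 11: adding a frame reduced faults, as is typical.

11, 8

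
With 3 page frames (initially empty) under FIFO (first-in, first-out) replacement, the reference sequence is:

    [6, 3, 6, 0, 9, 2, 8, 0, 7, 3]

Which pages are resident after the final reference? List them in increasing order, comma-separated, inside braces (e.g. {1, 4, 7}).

{0, 3, 7}

6: fault, frames [6]
3: fault, frames [6, 3]
6: hit
0: fault, frames [6, 3, 0]
9: fault, evict 6, frames [3, 0, 9]
2: fault, evict 3, frames [0, 9, 2]
8: fault, evict 0, frames [9, 2, 8]
0: fault, evict 9, frames [2, 8, 0]
7: fault, evict 2, frames [8, 0, 7]
3: fault, evict 8, frames [0, 7, 3]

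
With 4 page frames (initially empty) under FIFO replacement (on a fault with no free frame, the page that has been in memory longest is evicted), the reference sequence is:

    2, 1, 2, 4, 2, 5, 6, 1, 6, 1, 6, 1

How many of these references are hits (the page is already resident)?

7

2 → fault, frames (2)
1 → fault, frames (2 1)
2 → hit
4 → fault, frames (2 1 4)
2 → hit
5 → fault, frames (2 1 4 5)
6 → fault, evict 2, frames (1 4 5 6)
1 → hit
6 → hit
1 → hit
6 → hit
1 → hit
Hits: 7.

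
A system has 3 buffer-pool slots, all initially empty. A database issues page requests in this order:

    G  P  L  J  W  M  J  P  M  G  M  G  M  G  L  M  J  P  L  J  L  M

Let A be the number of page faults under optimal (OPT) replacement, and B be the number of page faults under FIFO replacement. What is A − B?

-4

Under OPT: F F F F F F . . . F . . . . F . . F . . . F → 10 faults.
Under FIFO: F F F F F F . F . F . . . . F F F F F . . F → 14 faults.
A − B = 10 − 14 = -4.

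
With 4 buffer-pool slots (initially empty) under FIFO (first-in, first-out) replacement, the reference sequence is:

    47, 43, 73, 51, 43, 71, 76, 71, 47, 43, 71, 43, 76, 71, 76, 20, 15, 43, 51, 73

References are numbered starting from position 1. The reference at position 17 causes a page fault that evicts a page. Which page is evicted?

76

pos 1: 47 -> miss, frames [47]
pos 2: 43 -> miss, frames [47, 43]
pos 3: 73 -> miss, frames [47, 43, 73]
pos 4: 51 -> miss, frames [47, 43, 73, 51]
pos 5: 43 -> hit
pos 6: 71 -> miss, evict 47, frames [43, 73, 51, 71]
pos 7: 76 -> miss, evict 43, frames [73, 51, 71, 76]
pos 8: 71 -> hit
pos 9: 47 -> miss, evict 73, frames [51, 71, 76, 47]
pos 10: 43 -> miss, evict 51, frames [71, 76, 47, 43]
pos 11: 71 -> hit
pos 12: 43 -> hit
pos 13: 76 -> hit
pos 14: 71 -> hit
pos 15: 76 -> hit
pos 16: 20 -> miss, evict 71, frames [76, 47, 43, 20]
pos 17: 15 -> miss, evict 76, frames [47, 43, 20, 15]
At position 17, page 76 is evicted.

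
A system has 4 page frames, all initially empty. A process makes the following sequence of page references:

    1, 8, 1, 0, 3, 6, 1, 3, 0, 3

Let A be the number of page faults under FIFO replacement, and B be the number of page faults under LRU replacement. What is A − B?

1

Under FIFO: F F . F F F F . . . → 6 faults.
Under LRU: F F . F F F . . . . → 5 faults.
A − B = 6 − 5 = 1.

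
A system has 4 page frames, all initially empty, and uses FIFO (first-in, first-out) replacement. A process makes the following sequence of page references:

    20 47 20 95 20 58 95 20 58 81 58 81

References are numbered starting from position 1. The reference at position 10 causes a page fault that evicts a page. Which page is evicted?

20

pos 1: 20 → fault, frames {20}
pos 2: 47 → fault, frames {20,47}
pos 3: 20 → hit
pos 4: 95 → fault, frames {20,47,95}
pos 5: 20 → hit
pos 6: 58 → fault, frames {20,47,95,58}
pos 7: 95 → hit
pos 8: 20 → hit
pos 9: 58 → hit
pos 10: 81 → fault, evict 20, frames {47,95,58,81}
At position 10, page 20 is evicted.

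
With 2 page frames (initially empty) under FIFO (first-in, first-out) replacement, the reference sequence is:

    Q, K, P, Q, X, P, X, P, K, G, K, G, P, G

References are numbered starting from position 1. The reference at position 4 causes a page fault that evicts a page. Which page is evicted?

pos 1: Q: fault, frames {Q}
pos 2: K: fault, frames {Q,K}
pos 3: P: fault, evict Q, frames {K,P}
pos 4: Q: fault, evict K, frames {P,Q}
At position 4, page K is evicted.

K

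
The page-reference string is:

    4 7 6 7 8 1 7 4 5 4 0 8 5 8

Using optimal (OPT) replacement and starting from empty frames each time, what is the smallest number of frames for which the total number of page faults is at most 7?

4

f=1: 14 faults
f=2: 9 faults
f=3: 8 faults
f=4: 7 faults
f=5: 7 faults
f=6: 7 faults
f=7: 7 faults
Smallest f with faults ≤ 7 is 4.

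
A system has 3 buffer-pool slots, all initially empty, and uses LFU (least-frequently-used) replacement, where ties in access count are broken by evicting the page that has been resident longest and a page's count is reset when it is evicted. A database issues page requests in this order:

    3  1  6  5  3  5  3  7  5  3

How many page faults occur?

3 → fault, frames {3}
1 → fault, frames {3,1}
6 → fault, frames {3,1,6}
5 → fault, evict 3, frames {1,6,5}
3 → fault, evict 1, frames {6,5,3}
5 → hit
3 → hit
7 → fault, evict 6, frames {5,3,7}
5 → hit
3 → hit
Page faults: 6.

6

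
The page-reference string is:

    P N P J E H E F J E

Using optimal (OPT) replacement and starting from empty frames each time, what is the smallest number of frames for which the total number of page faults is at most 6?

3

f=1: 10 faults
f=2: 7 faults
f=3: 6 faults
f=4: 6 faults
f=5: 6 faults
f=6: 6 faults
Smallest f with faults ≤ 6 is 3.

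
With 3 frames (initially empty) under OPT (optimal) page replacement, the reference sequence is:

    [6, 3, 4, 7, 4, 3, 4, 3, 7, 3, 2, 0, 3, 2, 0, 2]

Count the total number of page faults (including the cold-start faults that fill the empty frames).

6 → fault, frames [6]
3 → fault, frames [6, 3]
4 → fault, frames [6, 3, 4]
7 → fault, evict 6, frames [3, 4, 7]
4 → hit
3 → hit
4 → hit
3 → hit
7 → hit
3 → hit
2 → fault, evict 7, frames [3, 4, 2]
0 → fault, evict 4, frames [3, 2, 0]
3 → hit
2 → hit
0 → hit
2 → hit
Page faults: 6.

6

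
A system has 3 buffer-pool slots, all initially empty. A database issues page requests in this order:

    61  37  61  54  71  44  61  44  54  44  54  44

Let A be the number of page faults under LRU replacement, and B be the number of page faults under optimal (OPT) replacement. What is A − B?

2

Under LRU: F F . F F F F . F . . . → 7 faults.
Under OPT: F F . F F F . . . . . . → 5 faults.
A − B = 7 − 5 = 2.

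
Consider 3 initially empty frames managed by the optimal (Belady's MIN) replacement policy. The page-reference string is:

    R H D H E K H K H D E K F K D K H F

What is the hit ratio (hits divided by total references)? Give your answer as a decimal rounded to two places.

0.56

R: fault, frames {R}
H: fault, frames {R,H}
D: fault, frames {R,H,D}
H: hit
E: fault, evict R, frames {H,D,E}
K: fault, evict E, frames {H,D,K}
H: hit
K: hit
H: hit
D: hit
E: fault, evict H, frames {D,K,E}
K: hit
F: fault, evict E, frames {D,K,F}
K: hit
D: hit
K: hit
H: fault, evict K, frames {D,F,H}
F: hit
Hits: 10 of 18 references → 10/18 = 0.5556.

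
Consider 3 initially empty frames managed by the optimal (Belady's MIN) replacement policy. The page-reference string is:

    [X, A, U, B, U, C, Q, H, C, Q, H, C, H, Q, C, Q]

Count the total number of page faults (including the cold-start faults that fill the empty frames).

7

X → fault, frames (X)
A → fault, frames (X A)
U → fault, frames (X A U)
B → fault, evict A, frames (X U B)
U → hit
C → fault, evict B, frames (X U C)
Q → fault, evict U, frames (X C Q)
H → fault, evict X, frames (C Q H)
C → hit
Q → hit
H → hit
C → hit
H → hit
Q → hit
C → hit
Q → hit
Page faults: 7.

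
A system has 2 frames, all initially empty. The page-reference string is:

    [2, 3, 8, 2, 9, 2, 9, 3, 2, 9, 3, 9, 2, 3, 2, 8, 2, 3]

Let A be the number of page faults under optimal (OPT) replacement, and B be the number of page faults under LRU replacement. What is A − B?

Under OPT: F F F . F . . F . F . . F . . F . F → 9 faults.
Under LRU: F F F F F . . F F F F . F F . F . F → 13 faults.
A − B = 9 − 13 = -4.

-4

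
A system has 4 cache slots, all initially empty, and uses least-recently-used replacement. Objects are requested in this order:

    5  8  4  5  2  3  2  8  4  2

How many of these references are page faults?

5 -> miss, frames (5)
8 -> miss, frames (5 8)
4 -> miss, frames (5 8 4)
5 -> hit
2 -> miss, frames (8 4 5 2)
3 -> miss, evict 8, frames (4 5 2 3)
2 -> hit
8 -> miss, evict 4, frames (5 3 2 8)
4 -> miss, evict 5, frames (3 2 8 4)
2 -> hit
Page faults: 7.

7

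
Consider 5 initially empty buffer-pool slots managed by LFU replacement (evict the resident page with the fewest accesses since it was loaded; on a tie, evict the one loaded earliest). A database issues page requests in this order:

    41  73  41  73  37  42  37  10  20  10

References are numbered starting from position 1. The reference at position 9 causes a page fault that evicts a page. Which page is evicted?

42

pos 1: 41 -> miss, frames {41}
pos 2: 73 -> miss, frames {41,73}
pos 3: 41 -> hit
pos 4: 73 -> hit
pos 5: 37 -> miss, frames {41,73,37}
pos 6: 42 -> miss, frames {41,73,37,42}
pos 7: 37 -> hit
pos 8: 10 -> miss, frames {41,73,37,42,10}
pos 9: 20 -> miss, evict 42, frames {41,73,37,10,20}
At position 9, page 42 is evicted.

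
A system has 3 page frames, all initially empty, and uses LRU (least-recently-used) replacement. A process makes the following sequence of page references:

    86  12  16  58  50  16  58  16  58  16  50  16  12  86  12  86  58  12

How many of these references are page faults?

8

86: fault, frames [86]
12: fault, frames [86, 12]
16: fault, frames [86, 12, 16]
58: fault, evict 86, frames [12, 16, 58]
50: fault, evict 12, frames [16, 58, 50]
16: hit
58: hit
16: hit
58: hit
16: hit
50: hit
16: hit
12: fault, evict 58, frames [50, 16, 12]
86: fault, evict 50, frames [16, 12, 86]
12: hit
86: hit
58: fault, evict 16, frames [12, 86, 58]
12: hit
Page faults: 8.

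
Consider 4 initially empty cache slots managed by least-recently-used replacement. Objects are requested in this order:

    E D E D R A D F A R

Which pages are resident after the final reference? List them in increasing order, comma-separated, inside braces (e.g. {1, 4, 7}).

E → miss, frames [E]
D → miss, frames [E, D]
E → hit
D → hit
R → miss, frames [E, D, R]
A → miss, frames [E, D, R, A]
D → hit
F → miss, evict E, frames [R, A, D, F]
A → hit
R → hit

{A, D, F, R}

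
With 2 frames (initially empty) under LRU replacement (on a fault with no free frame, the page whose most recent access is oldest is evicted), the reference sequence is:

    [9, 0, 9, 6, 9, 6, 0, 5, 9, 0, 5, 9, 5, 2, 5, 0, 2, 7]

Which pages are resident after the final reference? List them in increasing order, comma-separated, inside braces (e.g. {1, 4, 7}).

{2, 7}

9 -> miss, frames {9}
0 -> miss, frames {9,0}
9 -> hit
6 -> miss, evict 0, frames {9,6}
9 -> hit
6 -> hit
0 -> miss, evict 9, frames {6,0}
5 -> miss, evict 6, frames {0,5}
9 -> miss, evict 0, frames {5,9}
0 -> miss, evict 5, frames {9,0}
5 -> miss, evict 9, frames {0,5}
9 -> miss, evict 0, frames {5,9}
5 -> hit
2 -> miss, evict 9, frames {5,2}
5 -> hit
0 -> miss, evict 2, frames {5,0}
2 -> miss, evict 5, frames {0,2}
7 -> miss, evict 0, frames {2,7}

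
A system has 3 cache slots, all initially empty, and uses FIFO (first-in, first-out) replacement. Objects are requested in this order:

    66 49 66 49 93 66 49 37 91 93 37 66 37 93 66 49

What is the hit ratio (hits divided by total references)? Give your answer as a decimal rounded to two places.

0.50

66 → miss, frames (66)
49 → miss, frames (66 49)
66 → hit
49 → hit
93 → miss, frames (66 49 93)
66 → hit
49 → hit
37 → miss, evict 66, frames (49 93 37)
91 → miss, evict 49, frames (93 37 91)
93 → hit
37 → hit
66 → miss, evict 93, frames (37 91 66)
37 → hit
93 → miss, evict 37, frames (91 66 93)
66 → hit
49 → miss, evict 91, frames (66 93 49)
Hits: 8 of 16 references → 8/16 = 0.5000.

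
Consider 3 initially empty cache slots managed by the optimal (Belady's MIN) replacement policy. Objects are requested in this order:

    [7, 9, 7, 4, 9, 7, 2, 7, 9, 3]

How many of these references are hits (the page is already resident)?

7 -> fault, frames [7]
9 -> fault, frames [7, 9]
7 -> hit
4 -> fault, frames [7, 9, 4]
9 -> hit
7 -> hit
2 -> fault, evict 4, frames [7, 9, 2]
7 -> hit
9 -> hit
3 -> fault, evict 2, frames [7, 9, 3]
Hits: 5.

5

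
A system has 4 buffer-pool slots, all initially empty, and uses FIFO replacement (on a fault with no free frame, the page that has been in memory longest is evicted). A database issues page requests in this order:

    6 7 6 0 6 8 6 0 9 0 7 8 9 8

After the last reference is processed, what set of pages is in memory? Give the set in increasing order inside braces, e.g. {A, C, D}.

6: fault, frames [6]
7: fault, frames [6, 7]
6: hit
0: fault, frames [6, 7, 0]
6: hit
8: fault, frames [6, 7, 0, 8]
6: hit
0: hit
9: fault, evict 6, frames [7, 0, 8, 9]
0: hit
7: hit
8: hit
9: hit
8: hit

{0, 7, 8, 9}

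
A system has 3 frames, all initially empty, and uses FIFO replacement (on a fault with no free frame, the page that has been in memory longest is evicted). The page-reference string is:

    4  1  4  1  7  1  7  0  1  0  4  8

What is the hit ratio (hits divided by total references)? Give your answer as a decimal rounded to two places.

4 → miss, frames (4)
1 → miss, frames (4 1)
4 → hit
1 → hit
7 → miss, frames (4 1 7)
1 → hit
7 → hit
0 → miss, evict 4, frames (1 7 0)
1 → hit
0 → hit
4 → miss, evict 1, frames (7 0 4)
8 → miss, evict 7, frames (0 4 8)
Hits: 6 of 12 references → 6/12 = 0.5000.

0.50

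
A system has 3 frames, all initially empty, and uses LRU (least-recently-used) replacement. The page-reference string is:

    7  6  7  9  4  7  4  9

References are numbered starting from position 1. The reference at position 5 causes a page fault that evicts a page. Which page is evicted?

6

pos 1: 7 → fault, frames (7)
pos 2: 6 → fault, frames (7 6)
pos 3: 7 → hit
pos 4: 9 → fault, frames (6 7 9)
pos 5: 4 → fault, evict 6, frames (7 9 4)
At position 5, page 6 is evicted.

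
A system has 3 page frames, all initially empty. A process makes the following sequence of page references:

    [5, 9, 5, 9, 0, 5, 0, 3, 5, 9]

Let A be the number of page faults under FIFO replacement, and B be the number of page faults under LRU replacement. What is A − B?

Under FIFO: F F . . F . . F F F → 6 faults.
Under LRU: F F . . F . . F . F → 5 faults.
A − B = 6 − 5 = 1.

1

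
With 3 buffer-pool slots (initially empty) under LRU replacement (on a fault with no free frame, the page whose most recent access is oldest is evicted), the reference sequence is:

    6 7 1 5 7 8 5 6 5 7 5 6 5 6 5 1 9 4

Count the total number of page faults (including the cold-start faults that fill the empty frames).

10

6: fault, frames (6)
7: fault, frames (6 7)
1: fault, frames (6 7 1)
5: fault, evict 6, frames (7 1 5)
7: hit
8: fault, evict 1, frames (5 7 8)
5: hit
6: fault, evict 7, frames (8 5 6)
5: hit
7: fault, evict 8, frames (6 5 7)
5: hit
6: hit
5: hit
6: hit
5: hit
1: fault, evict 7, frames (6 5 1)
9: fault, evict 6, frames (5 1 9)
4: fault, evict 5, frames (1 9 4)
Page faults: 10.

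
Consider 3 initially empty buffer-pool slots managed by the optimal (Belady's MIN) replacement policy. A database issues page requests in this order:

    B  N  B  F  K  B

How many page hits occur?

B -> fault, frames {B}
N -> fault, frames {B,N}
B -> hit
F -> fault, frames {B,N,F}
K -> fault, evict F, frames {B,N,K}
B -> hit
Hits: 2.

2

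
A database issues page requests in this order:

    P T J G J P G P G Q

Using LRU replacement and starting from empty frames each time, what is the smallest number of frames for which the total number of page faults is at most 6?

3

f=1: 10 faults
f=2: 7 faults
f=3: 6 faults
f=4: 5 faults
f=5: 5 faults
Smallest f with faults ≤ 6 is 3.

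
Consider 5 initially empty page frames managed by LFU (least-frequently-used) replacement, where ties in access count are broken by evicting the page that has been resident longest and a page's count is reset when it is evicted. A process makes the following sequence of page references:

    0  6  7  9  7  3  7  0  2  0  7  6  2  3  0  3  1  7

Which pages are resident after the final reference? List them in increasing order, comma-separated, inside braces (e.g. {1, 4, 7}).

{0, 1, 2, 3, 7}

0: fault, frames [0]
6: fault, frames [0, 6]
7: fault, frames [0, 6, 7]
9: fault, frames [0, 6, 7, 9]
7: hit
3: fault, frames [0, 6, 7, 9, 3]
7: hit
0: hit
2: fault, evict 6, frames [0, 7, 9, 3, 2]
0: hit
7: hit
6: fault, evict 9, frames [0, 7, 3, 2, 6]
2: hit
3: hit
0: hit
3: hit
1: fault, evict 6, frames [0, 7, 3, 2, 1]
7: hit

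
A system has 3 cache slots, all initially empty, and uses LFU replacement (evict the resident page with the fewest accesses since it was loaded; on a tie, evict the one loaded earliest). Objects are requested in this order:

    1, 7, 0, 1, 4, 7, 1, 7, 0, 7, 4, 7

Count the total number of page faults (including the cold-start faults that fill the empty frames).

7

1 -> miss, frames {1}
7 -> miss, frames {1,7}
0 -> miss, frames {1,7,0}
1 -> hit
4 -> miss, evict 7, frames {1,0,4}
7 -> miss, evict 0, frames {1,4,7}
1 -> hit
7 -> hit
0 -> miss, evict 4, frames {1,7,0}
7 -> hit
4 -> miss, evict 0, frames {1,7,4}
7 -> hit
Page faults: 7.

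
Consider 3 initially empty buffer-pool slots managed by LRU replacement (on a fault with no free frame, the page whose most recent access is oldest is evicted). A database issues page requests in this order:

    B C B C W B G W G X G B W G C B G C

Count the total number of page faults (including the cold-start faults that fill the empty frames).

B -> miss, frames {B}
C -> miss, frames {B,C}
B -> hit
C -> hit
W -> miss, frames {B,C,W}
B -> hit
G -> miss, evict C, frames {W,B,G}
W -> hit
G -> hit
X -> miss, evict B, frames {W,G,X}
G -> hit
B -> miss, evict W, frames {X,G,B}
W -> miss, evict X, frames {G,B,W}
G -> hit
C -> miss, evict B, frames {W,G,C}
B -> miss, evict W, frames {G,C,B}
G -> hit
C -> hit
Page faults: 9.

9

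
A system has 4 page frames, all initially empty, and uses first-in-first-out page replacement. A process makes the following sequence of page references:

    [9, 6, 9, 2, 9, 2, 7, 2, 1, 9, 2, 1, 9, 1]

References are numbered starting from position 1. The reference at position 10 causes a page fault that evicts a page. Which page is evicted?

6

pos 1: 9: fault, frames {9}
pos 2: 6: fault, frames {9,6}
pos 3: 9: hit
pos 4: 2: fault, frames {9,6,2}
pos 5: 9: hit
pos 6: 2: hit
pos 7: 7: fault, frames {9,6,2,7}
pos 8: 2: hit
pos 9: 1: fault, evict 9, frames {6,2,7,1}
pos 10: 9: fault, evict 6, frames {2,7,1,9}
At position 10, page 6 is evicted.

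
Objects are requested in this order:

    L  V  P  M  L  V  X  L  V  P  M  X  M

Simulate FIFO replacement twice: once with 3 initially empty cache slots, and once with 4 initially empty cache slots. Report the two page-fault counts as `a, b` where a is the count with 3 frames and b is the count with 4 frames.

9, 10

3 frames: F F F F F F F . . F F . . → 9 faults.
4 frames: F F F F . . F F F F F F . → 10 faults.
10 > 9: adding a frame increased faults — Belady's anomaly.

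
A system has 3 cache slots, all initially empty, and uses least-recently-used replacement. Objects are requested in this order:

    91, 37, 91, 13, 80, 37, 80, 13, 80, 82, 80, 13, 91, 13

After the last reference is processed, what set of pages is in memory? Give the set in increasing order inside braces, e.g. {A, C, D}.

91 → fault, frames [91]
37 → fault, frames [91, 37]
91 → hit
13 → fault, frames [37, 91, 13]
80 → fault, evict 37, frames [91, 13, 80]
37 → fault, evict 91, frames [13, 80, 37]
80 → hit
13 → hit
80 → hit
82 → fault, evict 37, frames [13, 80, 82]
80 → hit
13 → hit
91 → fault, evict 82, frames [80, 13, 91]
13 → hit

{13, 80, 91}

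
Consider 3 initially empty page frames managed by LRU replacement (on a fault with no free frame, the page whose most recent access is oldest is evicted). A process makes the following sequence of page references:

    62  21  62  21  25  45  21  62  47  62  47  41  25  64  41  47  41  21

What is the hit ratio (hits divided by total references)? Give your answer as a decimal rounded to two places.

0.39

62 -> fault, frames (62)
21 -> fault, frames (62 21)
62 -> hit
21 -> hit
25 -> fault, frames (62 21 25)
45 -> fault, evict 62, frames (21 25 45)
21 -> hit
62 -> fault, evict 25, frames (45 21 62)
47 -> fault, evict 45, frames (21 62 47)
62 -> hit
47 -> hit
41 -> fault, evict 21, frames (62 47 41)
25 -> fault, evict 62, frames (47 41 25)
64 -> fault, evict 47, frames (41 25 64)
41 -> hit
47 -> fault, evict 25, frames (64 41 47)
41 -> hit
21 -> fault, evict 64, frames (47 41 21)
Hits: 7 of 18 references → 7/18 = 0.3889.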